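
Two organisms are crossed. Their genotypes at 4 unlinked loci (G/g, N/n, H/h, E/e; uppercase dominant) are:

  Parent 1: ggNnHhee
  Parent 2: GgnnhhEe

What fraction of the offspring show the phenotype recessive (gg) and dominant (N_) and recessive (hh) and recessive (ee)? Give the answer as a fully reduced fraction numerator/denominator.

ggNnHhee gametes: gNHe×4, gNhe×4, gnHe×4, gnhe×4
GgnnhhEe gametes: GnhE×4, Gnhe×4, gnhE×4, gnhe×4
ggNnHhee×GgnnhhEe grid (16·16=256): GgNnHhEe=16 GgNnHhee=16 GgNnhhEe=16 GgNnhhee=16 GgnnHhEe=16 GgnnHhee=16 GgnnhhEe=16 Ggnnhhee=16 ggNnHhEe=16 ggNnHhee=16 ggNnhhEe=16 ggNnhhee=16 ggnnHhEe=16 ggnnHhee=16 ggnnhhEe=16 ggnnhhee=16
gg N_ hh ee hits 16/256; gcd=16; 16÷16/256÷16 = 1/16

P(gg N_ hh ee) = 1/16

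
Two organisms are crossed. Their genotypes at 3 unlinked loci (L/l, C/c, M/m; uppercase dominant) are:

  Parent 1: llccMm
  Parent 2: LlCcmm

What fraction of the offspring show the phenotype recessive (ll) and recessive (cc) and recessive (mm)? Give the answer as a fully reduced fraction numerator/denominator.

P(ll cc mm) = 1/8

llccMm gametes: lcM×4, lcm×4
LlCcmm gametes: LCm×2, Lcm×2, lCm×2, lcm×2
llccMm×LlCcmm grid (8·8=64): LlCcMm=8 LlCcmm=8 LlccMm=8 Llccmm=8 llCcMm=8 llCcmm=8 llccMm=8 llccmm=8
ll cc mm hits 8/64; gcd=8; 8÷8/64÷8 = 1/8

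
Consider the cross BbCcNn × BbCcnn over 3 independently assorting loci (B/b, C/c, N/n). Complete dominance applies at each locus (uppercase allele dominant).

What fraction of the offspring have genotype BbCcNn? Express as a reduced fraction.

BbCcNn gametes: BCN×1, BCn×1, BcN×1, Bcn×1, bCN×1, bCn×1, bcN×1, bcn×1
BbCcnn gametes: BCn×2, Bcn×2, bCn×2, bcn×2
BbCcNn×BbCcnn grid (8·8=64): BBCCNn=2 BBCCnn=2 BBCcNn=4 BBCcnn=4 BBccNn=2 BBccnn=2 BbCCNn=4 BbCCnn=4 BbCcNn=8 BbCcnn=8 BbccNn=4 Bbccnn=4 bbCCNn=2 bbCCnn=2 bbCcNn=4 bbCcnn=4 bbccNn=2 bbccnn=2
BbCcNn hits 8/64; gcd=8; 8÷8/64÷8 = 1/8

P(BbCcNn) = 1/8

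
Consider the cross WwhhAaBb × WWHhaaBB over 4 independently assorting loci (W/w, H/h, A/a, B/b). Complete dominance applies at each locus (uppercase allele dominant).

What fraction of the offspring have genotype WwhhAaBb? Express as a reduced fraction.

P(WwhhAaBb) = 1/16

WwhhAaBb gametes: WhAB×2, WhAb×2, WhaB×2, Whab×2, whAB×2, whAb×2, whaB×2, whab×2
WWHhaaBB gametes: WHaB×8, WhaB×8
WwhhAaBb×WWHhaaBB grid (16·16=256): WWHhAaBB=16 WWHhAaBb=16 WWHhaaBB=16 WWHhaaBb=16 WWhhAaBB=16 WWhhAaBb=16 WWhhaaBB=16 WWhhaaBb=16 WwHhAaBB=16 WwHhAaBb=16 WwHhaaBB=16 WwHhaaBb=16 WwhhAaBB=16 WwhhAaBb=16 WwhhaaBB=16 WwhhaaBb=16
WwhhAaBb hits 16/256; gcd=16; 16÷16/256÷16 = 1/16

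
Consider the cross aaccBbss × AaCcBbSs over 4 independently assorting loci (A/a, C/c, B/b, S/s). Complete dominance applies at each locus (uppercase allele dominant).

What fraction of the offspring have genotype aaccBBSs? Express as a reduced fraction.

aaccBbss gametes: acBs×8, acbs×8
AaCcBbSs gametes: ACBS×1, ACBs×1, ACbS×1, ACbs×1, AcBS×1, AcBs×1, AcbS×1, Acbs×1, aCBS×1, aCBs×1, aCbS×1, aCbs×1, acBS×1, acBs×1, acbS×1, acbs×1
aaccBbss×AaCcBbSs grid (16·16=256): AaCcBBSs=8 AaCcBBss=8 AaCcBbSs=16 AaCcBbss=16 AaCcbbSs=8 AaCcbbss=8 AaccBBSs=8 AaccBBss=8 AaccBbSs=16 AaccBbss=16 AaccbbSs=8 Aaccbbss=8 aaCcBBSs=8 aaCcBBss=8 aaCcBbSs=16 aaCcBbss=16 aaCcbbSs=8 aaCcbbss=8 aaccBBSs=8 aaccBBss=8 aaccBbSs=16 aaccBbss=16 aaccbbSs=8 aaccbbss=8
aaccBBSs hits 8/256; gcd=8; 8÷8/256÷8 = 1/32

P(aaccBBSs) = 1/32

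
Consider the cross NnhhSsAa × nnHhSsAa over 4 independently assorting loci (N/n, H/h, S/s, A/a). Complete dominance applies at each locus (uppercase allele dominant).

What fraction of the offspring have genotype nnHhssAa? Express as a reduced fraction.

NnhhSsAa gametes: NhSA×2, NhSa×2, NhsA×2, Nhsa×2, nhSA×2, nhSa×2, nhsA×2, nhsa×2
nnHhSsAa gametes: nHSA×2, nHSa×2, nHsA×2, nHsa×2, nhSA×2, nhSa×2, nhsA×2, nhsa×2
NnhhSsAa×nnHhSsAa grid (16·16=256): NnHhSSAA=4 NnHhSSAa=8 NnHhSSaa=4 NnHhSsAA=8 NnHhSsAa=16 NnHhSsaa=8 NnHhssAA=4 NnHhssAa=8 NnHhssaa=4 NnhhSSAA=4 NnhhSSAa=8 NnhhSSaa=4 NnhhSsAA=8 NnhhSsAa=16 NnhhSsaa=8 NnhhssAA=4 NnhhssAa=8 Nnhhssaa=4 nnHhSSAA=4 nnHhSSAa=8 nnHhSSaa=4 nnHhSsAA=8 nnHhSsAa=16 nnHhSsaa=8 nnHhssAA=4 nnHhssAa=8 nnHhssaa=4 nnhhSSAA=4 nnhhSSAa=8 nnhhSSaa=4 nnhhSsAA=8 nnhhSsAa=16 nnhhSsaa=8 nnhhssAA=4 nnhhssAa=8 nnhhssaa=4
nnHhssAa hits 8/256; gcd=8; 8÷8/256÷8 = 1/32

P(nnHhssAa) = 1/32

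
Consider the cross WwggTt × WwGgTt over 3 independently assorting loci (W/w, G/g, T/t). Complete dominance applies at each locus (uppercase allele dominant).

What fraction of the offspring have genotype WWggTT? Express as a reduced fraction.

P(WWggTT) = 1/32

WwggTt gametes: WgT×2, Wgt×2, wgT×2, wgt×2
WwGgTt gametes: WGT×1, WGt×1, WgT×1, Wgt×1, wGT×1, wGt×1, wgT×1, wgt×1
WwggTt×WwGgTt grid (8·8=64): WWGgTT=2 WWGgTt=4 WWGgtt=2 WWggTT=2 WWggTt=4 WWggtt=2 WwGgTT=4 WwGgTt=8 WwGgtt=4 WwggTT=4 WwggTt=8 Wwggtt=4 wwGgTT=2 wwGgTt=4 wwGgtt=2 wwggTT=2 wwggTt=4 wwggtt=2
WWggTT hits 2/64; gcd=2; 2÷2/64÷2 = 1/32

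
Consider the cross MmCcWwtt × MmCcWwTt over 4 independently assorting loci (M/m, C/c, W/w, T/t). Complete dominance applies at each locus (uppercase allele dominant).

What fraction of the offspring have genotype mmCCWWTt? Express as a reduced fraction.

P(mmCCWWTt) = 1/128

MmCcWwtt gametes: MCWt×2, MCwt×2, McWt×2, Mcwt×2, mCWt×2, mCwt×2, mcWt×2, mcwt×2
MmCcWwTt gametes: MCWT×1, MCWt×1, MCwT×1, MCwt×1, McWT×1, McWt×1, McwT×1, Mcwt×1, mCWT×1, mCWt×1, mCwT×1, mCwt×1, mcWT×1, mcWt×1, mcwT×1, mcwt×1
MmCcWwtt×MmCcWwTt grid (16·16=256): MMCCWWTt=2 MMCCWWtt=2 MMCCWwTt=4 MMCCWwtt=4 MMCCwwTt=2 MMCCwwtt=2 MMCcWWTt=4 MMCcWWtt=4 MMCcWwTt=8 MMCcWwtt=8 MMCcwwTt=4 MMCcwwtt=4 MMccWWTt=2 MMccWWtt=2 MMccWwTt=4 MMccWwtt=4 MMccwwTt=2 MMccwwtt=2 MmCCWWTt=4 MmCCWWtt=4 MmCCWwTt=8 MmCCWwtt=8 MmCCwwTt=4 MmCCwwtt=4 MmCcWWTt=8 MmCcWWtt=8 MmCcWwTt=16 MmCcWwtt=16 MmCcwwTt=8 MmCcwwtt=8 MmccWWTt=4 MmccWWtt=4 MmccWwTt=8 MmccWwtt=8 MmccwwTt=4 Mmccwwtt=4 mmCCWWTt=2 mmCCWWtt=2 mmCCWwTt=4 mmCCWwtt=4 mmCCwwTt=2 mmCCwwtt=2 mmCcWWTt=4 mmCcWWtt=4 mmCcWwTt=8 mmCcWwtt=8 mmCcwwTt=4 mmCcwwtt=4 mmccWWTt=2 mmccWWtt=2 mmccWwTt=4 mmccWwtt=4 mmccwwTt=2 mmccwwtt=2
mmCCWWTt hits 2/256; gcd=2; 2÷2/256÷2 = 1/128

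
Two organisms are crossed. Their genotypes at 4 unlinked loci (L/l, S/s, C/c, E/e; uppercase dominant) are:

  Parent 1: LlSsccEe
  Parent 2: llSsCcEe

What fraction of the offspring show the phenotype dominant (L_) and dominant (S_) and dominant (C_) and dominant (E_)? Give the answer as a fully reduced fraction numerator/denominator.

LlSsccEe gametes: LScE×2, LSce×2, LscE×2, Lsce×2, lScE×2, lSce×2, lscE×2, lsce×2
llSsCcEe gametes: lSCE×2, lSCe×2, lScE×2, lSce×2, lsCE×2, lsCe×2, lscE×2, lsce×2
LlSsccEe×llSsCcEe grid (16·16=256): LlSSCcEE=4 LlSSCcEe=8 LlSSCcee=4 LlSSccEE=4 LlSSccEe=8 LlSSccee=4 LlSsCcEE=8 LlSsCcEe=16 LlSsCcee=8 LlSsccEE=8 LlSsccEe=16 LlSsccee=8 LlssCcEE=4 LlssCcEe=8 LlssCcee=4 LlssccEE=4 LlssccEe=8 Llssccee=4 llSSCcEE=4 llSSCcEe=8 llSSCcee=4 llSSccEE=4 llSSccEe=8 llSSccee=4 llSsCcEE=8 llSsCcEe=16 llSsCcee=8 llSsccEE=8 llSsccEe=16 llSsccee=8 llssCcEE=4 llssCcEe=8 llssCcee=4 llssccEE=4 llssccEe=8 llssccee=4
L_ S_ C_ E_ hits 36/256; gcd=4; 36÷4/256÷4 = 9/64

P(L_ S_ C_ E_) = 9/64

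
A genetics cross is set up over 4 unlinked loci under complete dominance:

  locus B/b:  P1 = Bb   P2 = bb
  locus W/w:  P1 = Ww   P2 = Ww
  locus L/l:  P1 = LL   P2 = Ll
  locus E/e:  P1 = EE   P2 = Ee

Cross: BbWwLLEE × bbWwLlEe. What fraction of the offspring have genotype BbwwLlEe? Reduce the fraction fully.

BbWwLLEE gametes: BWLE×4, BwLE×4, bWLE×4, bwLE×4
bbWwLlEe gametes: bWLE×2, bWLe×2, bWlE×2, bWle×2, bwLE×2, bwLe×2, bwlE×2, bwle×2
BbWwLLEE×bbWwLlEe grid (16·16=256): BbWWLLEE=8 BbWWLLEe=8 BbWWLlEE=8 BbWWLlEe=8 BbWwLLEE=16 BbWwLLEe=16 BbWwLlEE=16 BbWwLlEe=16 BbwwLLEE=8 BbwwLLEe=8 BbwwLlEE=8 BbwwLlEe=8 bbWWLLEE=8 bbWWLLEe=8 bbWWLlEE=8 bbWWLlEe=8 bbWwLLEE=16 bbWwLLEe=16 bbWwLlEE=16 bbWwLlEe=16 bbwwLLEE=8 bbwwLLEe=8 bbwwLlEE=8 bbwwLlEe=8
BbwwLlEe hits 8/256; gcd=8; 8÷8/256÷8 = 1/32

P(BbwwLlEe) = 1/32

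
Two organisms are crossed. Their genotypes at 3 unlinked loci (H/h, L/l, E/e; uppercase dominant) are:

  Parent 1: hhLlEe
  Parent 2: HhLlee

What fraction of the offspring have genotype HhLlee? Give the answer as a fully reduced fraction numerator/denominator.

P(HhLlee) = 1/8

hhLlEe gametes: hLE×2, hLe×2, hlE×2, hle×2
HhLlee gametes: HLe×2, Hle×2, hLe×2, hle×2
hhLlEe×HhLlee grid (8·8=64): HhLLEe=4 HhLLee=4 HhLlEe=8 HhLlee=8 HhllEe=4 Hhllee=4 hhLLEe=4 hhLLee=4 hhLlEe=8 hhLlee=8 hhllEe=4 hhllee=4
HhLlee hits 8/64; gcd=8; 8÷8/64÷8 = 1/8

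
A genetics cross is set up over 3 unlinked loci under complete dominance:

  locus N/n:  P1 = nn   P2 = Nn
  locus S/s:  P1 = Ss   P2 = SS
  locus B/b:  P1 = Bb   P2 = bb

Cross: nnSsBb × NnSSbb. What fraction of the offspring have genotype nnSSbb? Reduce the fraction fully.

P(nnSSbb) = 1/8

nnSsBb gametes: nSB×2, nSb×2, nsB×2, nsb×2
NnSSbb gametes: NSb×4, nSb×4
nnSsBb×NnSSbb grid (8·8=64): NnSSBb=8 NnSSbb=8 NnSsBb=8 NnSsbb=8 nnSSBb=8 nnSSbb=8 nnSsBb=8 nnSsbb=8
nnSSbb hits 8/64; gcd=8; 8÷8/64÷8 = 1/8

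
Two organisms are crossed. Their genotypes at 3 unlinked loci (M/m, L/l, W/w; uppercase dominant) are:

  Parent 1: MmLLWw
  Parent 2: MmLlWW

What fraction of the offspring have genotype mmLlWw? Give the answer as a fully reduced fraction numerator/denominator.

MmLLWw gametes: MLW×2, MLw×2, mLW×2, mLw×2
MmLlWW gametes: MLW×2, MlW×2, mLW×2, mlW×2
MmLLWw×MmLlWW grid (8·8=64): MMLLWW=4 MMLLWw=4 MMLlWW=4 MMLlWw=4 MmLLWW=8 MmLLWw=8 MmLlWW=8 MmLlWw=8 mmLLWW=4 mmLLWw=4 mmLlWW=4 mmLlWw=4
mmLlWw hits 4/64; gcd=4; 4÷4/64÷4 = 1/16

P(mmLlWw) = 1/16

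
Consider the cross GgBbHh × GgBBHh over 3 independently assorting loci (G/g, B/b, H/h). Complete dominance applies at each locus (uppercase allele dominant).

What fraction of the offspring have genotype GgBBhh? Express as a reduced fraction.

GgBbHh gametes: GBH×1, GBh×1, GbH×1, Gbh×1, gBH×1, gBh×1, gbH×1, gbh×1
GgBBHh gametes: GBH×2, GBh×2, gBH×2, gBh×2
GgBbHh×GgBBHh grid (8·8=64): GGBBHH=2 GGBBHh=4 GGBBhh=2 GGBbHH=2 GGBbHh=4 GGBbhh=2 GgBBHH=4 GgBBHh=8 GgBBhh=4 GgBbHH=4 GgBbHh=8 GgBbhh=4 ggBBHH=2 ggBBHh=4 ggBBhh=2 ggBbHH=2 ggBbHh=4 ggBbhh=2
GgBBhh hits 4/64; gcd=4; 4÷4/64÷4 = 1/16

P(GgBBhh) = 1/16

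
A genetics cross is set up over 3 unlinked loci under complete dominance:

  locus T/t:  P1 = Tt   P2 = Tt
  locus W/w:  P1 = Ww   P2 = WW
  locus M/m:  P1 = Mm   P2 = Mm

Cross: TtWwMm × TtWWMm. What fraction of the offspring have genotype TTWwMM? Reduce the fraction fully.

TtWwMm gametes: TWM×1, TWm×1, TwM×1, Twm×1, tWM×1, tWm×1, twM×1, twm×1
TtWWMm gametes: TWM×2, TWm×2, tWM×2, tWm×2
TtWwMm×TtWWMm grid (8·8=64): TTWWMM=2 TTWWMm=4 TTWWmm=2 TTWwMM=2 TTWwMm=4 TTWwmm=2 TtWWMM=4 TtWWMm=8 TtWWmm=4 TtWwMM=4 TtWwMm=8 TtWwmm=4 ttWWMM=2 ttWWMm=4 ttWWmm=2 ttWwMM=2 ttWwMm=4 ttWwmm=2
TTWwMM hits 2/64; gcd=2; 2÷2/64÷2 = 1/32

P(TTWwMM) = 1/32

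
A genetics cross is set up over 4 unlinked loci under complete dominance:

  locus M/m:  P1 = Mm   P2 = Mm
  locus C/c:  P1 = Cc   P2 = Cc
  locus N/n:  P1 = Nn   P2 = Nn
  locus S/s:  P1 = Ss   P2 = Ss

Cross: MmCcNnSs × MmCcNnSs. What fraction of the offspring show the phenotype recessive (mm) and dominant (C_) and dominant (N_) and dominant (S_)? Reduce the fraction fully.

MmCcNnSs gametes: MCNS×1, MCNs×1, MCnS×1, MCns×1, McNS×1, McNs×1, McnS×1, Mcns×1, mCNS×1, mCNs×1, mCnS×1, mCns×1, mcNS×1, mcNs×1, mcnS×1, mcns×1
MmCcNnSs gametes: MCNS×1, MCNs×1, MCnS×1, MCns×1, McNS×1, McNs×1, McnS×1, Mcns×1, mCNS×1, mCNs×1, mCnS×1, mCns×1, mcNS×1, mcNs×1, mcnS×1, mcns×1
MmCcNnSs×MmCcNnSs grid (16·16=256): MMCCNNSS=1 MMCCNNSs=2 MMCCNNss=1 MMCCNnSS=2 MMCCNnSs=4 MMCCNnss=2 MMCCnnSS=1 MMCCnnSs=2 MMCCnnss=1 MMCcNNSS=2 MMCcNNSs=4 MMCcNNss=2 MMCcNnSS=4 MMCcNnSs=8 MMCcNnss=4 MMCcnnSS=2 MMCcnnSs=4 MMCcnnss=2 MMccNNSS=1 MMccNNSs=2 MMccNNss=1 MMccNnSS=2 MMccNnSs=4 MMccNnss=2 MMccnnSS=1 MMccnnSs=2 MMccnnss=1 MmCCNNSS=2 MmCCNNSs=4 MmCCNNss=2 MmCCNnSS=4 MmCCNnSs=8 MmCCNnss=4 MmCCnnSS=2 MmCCnnSs=4 MmCCnnss=2 MmCcNNSS=4 MmCcNNSs=8 MmCcNNss=4 MmCcNnSS=8 MmCcNnSs=16 MmCcNnss=8 MmCcnnSS=4 MmCcnnSs=8 MmCcnnss=4 MmccNNSS=2 MmccNNSs=4 MmccNNss=2 MmccNnSS=4 MmccNnSs=8 MmccNnss=4 MmccnnSS=2 MmccnnSs=4 Mmccnnss=2 mmCCNNSS=1 mmCCNNSs=2 mmCCNNss=1 mmCCNnSS=2 mmCCNnSs=4 mmCCNnss=2 mmCCnnSS=1 mmCCnnSs=2 mmCCnnss=1 mmCcNNSS=2 mmCcNNSs=4 mmCcNNss=2 mmCcNnSS=4 mmCcNnSs=8 mmCcNnss=4 mmCcnnSS=2 mmCcnnSs=4 mmCcnnss=2 mmccNNSS=1 mmccNNSs=2 mmccNNss=1 mmccNnSS=2 mmccNnSs=4 mmccNnss=2 mmccnnSS=1 mmccnnSs=2 mmccnnss=1
mm C_ N_ S_ hits 27/256; gcd=1; 27÷1/256÷1 = 27/256

P(mm C_ N_ S_) = 27/256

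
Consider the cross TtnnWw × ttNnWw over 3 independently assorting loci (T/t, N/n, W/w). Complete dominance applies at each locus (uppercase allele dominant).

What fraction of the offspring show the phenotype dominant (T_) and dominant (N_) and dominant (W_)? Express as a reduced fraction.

P(T_ N_ W_) = 3/16

TtnnWw gametes: TnW×2, Tnw×2, tnW×2, tnw×2
ttNnWw gametes: tNW×2, tNw×2, tnW×2, tnw×2
TtnnWw×ttNnWw grid (8·8=64): TtNnWW=4 TtNnWw=8 TtNnww=4 TtnnWW=4 TtnnWw=8 Ttnnww=4 ttNnWW=4 ttNnWw=8 ttNnww=4 ttnnWW=4 ttnnWw=8 ttnnww=4
T_ N_ W_ hits 12/64; gcd=4; 12÷4/64÷4 = 3/16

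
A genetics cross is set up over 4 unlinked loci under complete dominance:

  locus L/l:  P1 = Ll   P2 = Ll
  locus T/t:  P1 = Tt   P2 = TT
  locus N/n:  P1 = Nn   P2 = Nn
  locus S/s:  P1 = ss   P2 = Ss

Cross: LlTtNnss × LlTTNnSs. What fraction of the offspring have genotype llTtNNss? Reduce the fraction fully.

P(llTtNNss) = 1/64

LlTtNnss gametes: LTNs×2, LTns×2, LtNs×2, Ltns×2, lTNs×2, lTns×2, ltNs×2, ltns×2
LlTTNnSs gametes: LTNS×2, LTNs×2, LTnS×2, LTns×2, lTNS×2, lTNs×2, lTnS×2, lTns×2
LlTtNnss×LlTTNnSs grid (16·16=256): LLTTNNSs=4 LLTTNNss=4 LLTTNnSs=8 LLTTNnss=8 LLTTnnSs=4 LLTTnnss=4 LLTtNNSs=4 LLTtNNss=4 LLTtNnSs=8 LLTtNnss=8 LLTtnnSs=4 LLTtnnss=4 LlTTNNSs=8 LlTTNNss=8 LlTTNnSs=16 LlTTNnss=16 LlTTnnSs=8 LlTTnnss=8 LlTtNNSs=8 LlTtNNss=8 LlTtNnSs=16 LlTtNnss=16 LlTtnnSs=8 LlTtnnss=8 llTTNNSs=4 llTTNNss=4 llTTNnSs=8 llTTNnss=8 llTTnnSs=4 llTTnnss=4 llTtNNSs=4 llTtNNss=4 llTtNnSs=8 llTtNnss=8 llTtnnSs=4 llTtnnss=4
llTtNNss hits 4/256; gcd=4; 4÷4/256÷4 = 1/64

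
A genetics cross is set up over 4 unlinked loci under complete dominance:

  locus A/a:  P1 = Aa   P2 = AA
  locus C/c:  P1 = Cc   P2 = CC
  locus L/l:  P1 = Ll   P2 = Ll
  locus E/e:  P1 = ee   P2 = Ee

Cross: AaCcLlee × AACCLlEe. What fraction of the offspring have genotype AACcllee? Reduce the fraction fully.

AaCcLlee gametes: ACLe×2, ACle×2, AcLe×2, Acle×2, aCLe×2, aCle×2, acLe×2, acle×2
AACCLlEe gametes: ACLE×4, ACLe×4, AClE×4, ACle×4
AaCcLlee×AACCLlEe grid (16·16=256): AACCLLEe=8 AACCLLee=8 AACCLlEe=16 AACCLlee=16 AACCllEe=8 AACCllee=8 AACcLLEe=8 AACcLLee=8 AACcLlEe=16 AACcLlee=16 AACcllEe=8 AACcllee=8 AaCCLLEe=8 AaCCLLee=8 AaCCLlEe=16 AaCCLlee=16 AaCCllEe=8 AaCCllee=8 AaCcLLEe=8 AaCcLLee=8 AaCcLlEe=16 AaCcLlee=16 AaCcllEe=8 AaCcllee=8
AACcllee hits 8/256; gcd=8; 8÷8/256÷8 = 1/32

P(AACcllee) = 1/32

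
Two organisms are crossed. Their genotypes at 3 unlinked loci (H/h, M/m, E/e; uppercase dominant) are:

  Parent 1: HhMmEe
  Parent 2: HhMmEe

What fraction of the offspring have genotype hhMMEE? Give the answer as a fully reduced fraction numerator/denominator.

P(hhMMEE) = 1/64

HhMmEe gametes: HME×1, HMe×1, HmE×1, Hme×1, hME×1, hMe×1, hmE×1, hme×1
HhMmEe gametes: HME×1, HMe×1, HmE×1, Hme×1, hME×1, hMe×1, hmE×1, hme×1
HhMmEe×HhMmEe grid (8·8=64): HHMMEE=1 HHMMEe=2 HHMMee=1 HHMmEE=2 HHMmEe=4 HHMmee=2 HHmmEE=1 HHmmEe=2 HHmmee=1 HhMMEE=2 HhMMEe=4 HhMMee=2 HhMmEE=4 HhMmEe=8 HhMmee=4 HhmmEE=2 HhmmEe=4 Hhmmee=2 hhMMEE=1 hhMMEe=2 hhMMee=1 hhMmEE=2 hhMmEe=4 hhMmee=2 hhmmEE=1 hhmmEe=2 hhmmee=1
hhMMEE hits 1/64; gcd=1; 1÷1/64÷1 = 1/64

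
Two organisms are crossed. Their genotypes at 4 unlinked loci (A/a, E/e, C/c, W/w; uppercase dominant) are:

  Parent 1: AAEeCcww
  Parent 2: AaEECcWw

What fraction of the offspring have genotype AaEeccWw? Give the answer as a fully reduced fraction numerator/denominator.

AAEeCcww gametes: AECw×4, AEcw×4, AeCw×4, Aecw×4
AaEECcWw gametes: AECW×2, AECw×2, AEcW×2, AEcw×2, aECW×2, aECw×2, aEcW×2, aEcw×2
AAEeCcww×AaEECcWw grid (16·16=256): AAEECCWw=8 AAEECCww=8 AAEECcWw=16 AAEECcww=16 AAEEccWw=8 AAEEccww=8 AAEeCCWw=8 AAEeCCww=8 AAEeCcWw=16 AAEeCcww=16 AAEeccWw=8 AAEeccww=8 AaEECCWw=8 AaEECCww=8 AaEECcWw=16 AaEECcww=16 AaEEccWw=8 AaEEccww=8 AaEeCCWw=8 AaEeCCww=8 AaEeCcWw=16 AaEeCcww=16 AaEeccWw=8 AaEeccww=8
AaEeccWw hits 8/256; gcd=8; 8÷8/256÷8 = 1/32

P(AaEeccWw) = 1/32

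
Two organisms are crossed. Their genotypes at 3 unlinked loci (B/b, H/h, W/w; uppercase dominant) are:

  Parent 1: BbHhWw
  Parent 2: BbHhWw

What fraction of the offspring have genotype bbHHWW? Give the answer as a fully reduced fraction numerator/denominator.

BbHhWw gametes: BHW×1, BHw×1, BhW×1, Bhw×1, bHW×1, bHw×1, bhW×1, bhw×1
BbHhWw gametes: BHW×1, BHw×1, BhW×1, Bhw×1, bHW×1, bHw×1, bhW×1, bhw×1
BbHhWw×BbHhWw grid (8·8=64): BBHHWW=1 BBHHWw=2 BBHHww=1 BBHhWW=2 BBHhWw=4 BBHhww=2 BBhhWW=1 BBhhWw=2 BBhhww=1 BbHHWW=2 BbHHWw=4 BbHHww=2 BbHhWW=4 BbHhWw=8 BbHhww=4 BbhhWW=2 BbhhWw=4 Bbhhww=2 bbHHWW=1 bbHHWw=2 bbHHww=1 bbHhWW=2 bbHhWw=4 bbHhww=2 bbhhWW=1 bbhhWw=2 bbhhww=1
bbHHWW hits 1/64; gcd=1; 1÷1/64÷1 = 1/64

P(bbHHWW) = 1/64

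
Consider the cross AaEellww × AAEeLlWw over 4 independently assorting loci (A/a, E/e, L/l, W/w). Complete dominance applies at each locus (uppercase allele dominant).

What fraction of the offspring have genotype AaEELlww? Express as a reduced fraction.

AaEellww gametes: AElw×4, Aelw×4, aElw×4, aelw×4
AAEeLlWw gametes: AELW×2, AELw×2, AElW×2, AElw×2, AeLW×2, AeLw×2, AelW×2, Aelw×2
AaEellww×AAEeLlWw grid (16·16=256): AAEELlWw=8 AAEELlww=8 AAEEllWw=8 AAEEllww=8 AAEeLlWw=16 AAEeLlww=16 AAEellWw=16 AAEellww=16 AAeeLlWw=8 AAeeLlww=8 AAeellWw=8 AAeellww=8 AaEELlWw=8 AaEELlww=8 AaEEllWw=8 AaEEllww=8 AaEeLlWw=16 AaEeLlww=16 AaEellWw=16 AaEellww=16 AaeeLlWw=8 AaeeLlww=8 AaeellWw=8 Aaeellww=8
AaEELlww hits 8/256; gcd=8; 8÷8/256÷8 = 1/32

P(AaEELlww) = 1/32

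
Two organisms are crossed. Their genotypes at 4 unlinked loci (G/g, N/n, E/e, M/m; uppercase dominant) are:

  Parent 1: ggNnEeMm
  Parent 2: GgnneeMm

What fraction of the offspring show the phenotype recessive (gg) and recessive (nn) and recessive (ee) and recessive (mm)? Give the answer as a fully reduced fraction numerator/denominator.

ggNnEeMm gametes: gNEM×2, gNEm×2, gNeM×2, gNem×2, gnEM×2, gnEm×2, gneM×2, gnem×2
GgnneeMm gametes: GneM×4, Gnem×4, gneM×4, gnem×4
ggNnEeMm×GgnneeMm grid (16·16=256): GgNnEeMM=8 GgNnEeMm=16 GgNnEemm=8 GgNneeMM=8 GgNneeMm=16 GgNneemm=8 GgnnEeMM=8 GgnnEeMm=16 GgnnEemm=8 GgnneeMM=8 GgnneeMm=16 Ggnneemm=8 ggNnEeMM=8 ggNnEeMm=16 ggNnEemm=8 ggNneeMM=8 ggNneeMm=16 ggNneemm=8 ggnnEeMM=8 ggnnEeMm=16 ggnnEemm=8 ggnneeMM=8 ggnneeMm=16 ggnneemm=8
gg nn ee mm hits 8/256; gcd=8; 8÷8/256÷8 = 1/32

P(gg nn ee mm) = 1/32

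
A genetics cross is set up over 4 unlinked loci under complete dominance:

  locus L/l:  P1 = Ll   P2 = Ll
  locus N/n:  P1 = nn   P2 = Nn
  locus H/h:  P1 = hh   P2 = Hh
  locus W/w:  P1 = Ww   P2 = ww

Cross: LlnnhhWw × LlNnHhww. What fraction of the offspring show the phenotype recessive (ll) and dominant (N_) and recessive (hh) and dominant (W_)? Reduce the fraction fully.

LlnnhhWw gametes: LnhW×4, Lnhw×4, lnhW×4, lnhw×4
LlNnHhww gametes: LNHw×2, LNhw×2, LnHw×2, Lnhw×2, lNHw×2, lNhw×2, lnHw×2, lnhw×2
LlnnhhWw×LlNnHhww grid (16·16=256): LLNnHhWw=8 LLNnHhww=8 LLNnhhWw=8 LLNnhhww=8 LLnnHhWw=8 LLnnHhww=8 LLnnhhWw=8 LLnnhhww=8 LlNnHhWw=16 LlNnHhww=16 LlNnhhWw=16 LlNnhhww=16 LlnnHhWw=16 LlnnHhww=16 LlnnhhWw=16 Llnnhhww=16 llNnHhWw=8 llNnHhww=8 llNnhhWw=8 llNnhhww=8 llnnHhWw=8 llnnHhww=8 llnnhhWw=8 llnnhhww=8
ll N_ hh W_ hits 8/256; gcd=8; 8÷8/256÷8 = 1/32

P(ll N_ hh W_) = 1/32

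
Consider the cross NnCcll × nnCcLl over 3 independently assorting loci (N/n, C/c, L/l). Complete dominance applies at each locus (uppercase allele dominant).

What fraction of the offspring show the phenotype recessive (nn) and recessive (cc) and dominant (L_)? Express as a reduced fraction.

P(nn cc L_) = 1/16

NnCcll gametes: NCl×2, Ncl×2, nCl×2, ncl×2
nnCcLl gametes: nCL×2, nCl×2, ncL×2, ncl×2
NnCcll×nnCcLl grid (8·8=64): NnCCLl=4 NnCCll=4 NnCcLl=8 NnCcll=8 NnccLl=4 Nnccll=4 nnCCLl=4 nnCCll=4 nnCcLl=8 nnCcll=8 nnccLl=4 nnccll=4
nn cc L_ hits 4/64; gcd=4; 4÷4/64÷4 = 1/16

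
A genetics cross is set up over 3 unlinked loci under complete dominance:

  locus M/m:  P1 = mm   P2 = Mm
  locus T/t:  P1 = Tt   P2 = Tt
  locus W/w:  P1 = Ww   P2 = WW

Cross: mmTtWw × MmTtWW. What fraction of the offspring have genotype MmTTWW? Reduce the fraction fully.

mmTtWw gametes: mTW×2, mTw×2, mtW×2, mtw×2
MmTtWW gametes: MTW×2, MtW×2, mTW×2, mtW×2
mmTtWw×MmTtWW grid (8·8=64): MmTTWW=4 MmTTWw=4 MmTtWW=8 MmTtWw=8 MmttWW=4 MmttWw=4 mmTTWW=4 mmTTWw=4 mmTtWW=8 mmTtWw=8 mmttWW=4 mmttWw=4
MmTTWW hits 4/64; gcd=4; 4÷4/64÷4 = 1/16

P(MmTTWW) = 1/16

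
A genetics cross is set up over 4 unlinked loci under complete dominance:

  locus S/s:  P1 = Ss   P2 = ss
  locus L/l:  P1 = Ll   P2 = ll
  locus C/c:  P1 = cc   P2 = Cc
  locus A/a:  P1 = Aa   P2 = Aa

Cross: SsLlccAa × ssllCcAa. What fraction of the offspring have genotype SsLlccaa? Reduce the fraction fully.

P(SsLlccaa) = 1/32

SsLlccAa gametes: SLcA×2, SLca×2, SlcA×2, Slca×2, sLcA×2, sLca×2, slcA×2, slca×2
ssllCcAa gametes: slCA×4, slCa×4, slcA×4, slca×4
SsLlccAa×ssllCcAa grid (16·16=256): SsLlCcAA=8 SsLlCcAa=16 SsLlCcaa=8 SsLlccAA=8 SsLlccAa=16 SsLlccaa=8 SsllCcAA=8 SsllCcAa=16 SsllCcaa=8 SsllccAA=8 SsllccAa=16 Ssllccaa=8 ssLlCcAA=8 ssLlCcAa=16 ssLlCcaa=8 ssLlccAA=8 ssLlccAa=16 ssLlccaa=8 ssllCcAA=8 ssllCcAa=16 ssllCcaa=8 ssllccAA=8 ssllccAa=16 ssllccaa=8
SsLlccaa hits 8/256; gcd=8; 8÷8/256÷8 = 1/32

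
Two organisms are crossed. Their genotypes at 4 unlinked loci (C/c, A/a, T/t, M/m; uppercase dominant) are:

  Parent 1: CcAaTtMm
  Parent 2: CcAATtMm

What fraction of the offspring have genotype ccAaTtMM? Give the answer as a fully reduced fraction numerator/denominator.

CcAaTtMm gametes: CATM×1, CATm×1, CAtM×1, CAtm×1, CaTM×1, CaTm×1, CatM×1, Catm×1, cATM×1, cATm×1, cAtM×1, cAtm×1, caTM×1, caTm×1, catM×1, catm×1
CcAATtMm gametes: CATM×2, CATm×2, CAtM×2, CAtm×2, cATM×2, cATm×2, cAtM×2, cAtm×2
CcAaTtMm×CcAATtMm grid (16·16=256): CCAATTMM=2 CCAATTMm=4 CCAATTmm=2 CCAATtMM=4 CCAATtMm=8 CCAATtmm=4 CCAAttMM=2 CCAAttMm=4 CCAAttmm=2 CCAaTTMM=2 CCAaTTMm=4 CCAaTTmm=2 CCAaTtMM=4 CCAaTtMm=8 CCAaTtmm=4 CCAattMM=2 CCAattMm=4 CCAattmm=2 CcAATTMM=4 CcAATTMm=8 CcAATTmm=4 CcAATtMM=8 CcAATtMm=16 CcAATtmm=8 CcAAttMM=4 CcAAttMm=8 CcAAttmm=4 CcAaTTMM=4 CcAaTTMm=8 CcAaTTmm=4 CcAaTtMM=8 CcAaTtMm=16 CcAaTtmm=8 CcAattMM=4 CcAattMm=8 CcAattmm=4 ccAATTMM=2 ccAATTMm=4 ccAATTmm=2 ccAATtMM=4 ccAATtMm=8 ccAATtmm=4 ccAAttMM=2 ccAAttMm=4 ccAAttmm=2 ccAaTTMM=2 ccAaTTMm=4 ccAaTTmm=2 ccAaTtMM=4 ccAaTtMm=8 ccAaTtmm=4 ccAattMM=2 ccAattMm=4 ccAattmm=2
ccAaTtMM hits 4/256; gcd=4; 4÷4/256÷4 = 1/64

P(ccAaTtMM) = 1/64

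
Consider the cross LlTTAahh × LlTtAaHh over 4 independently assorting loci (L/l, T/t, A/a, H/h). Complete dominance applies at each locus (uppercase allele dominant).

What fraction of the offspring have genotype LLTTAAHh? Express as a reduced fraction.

LlTTAahh gametes: LTAh×4, LTah×4, lTAh×4, lTah×4
LlTtAaHh gametes: LTAH×1, LTAh×1, LTaH×1, LTah×1, LtAH×1, LtAh×1, LtaH×1, Ltah×1, lTAH×1, lTAh×1, lTaH×1, lTah×1, ltAH×1, ltAh×1, ltaH×1, ltah×1
LlTTAahh×LlTtAaHh grid (16·16=256): LLTTAAHh=4 LLTTAAhh=4 LLTTAaHh=8 LLTTAahh=8 LLTTaaHh=4 LLTTaahh=4 LLTtAAHh=4 LLTtAAhh=4 LLTtAaHh=8 LLTtAahh=8 LLTtaaHh=4 LLTtaahh=4 LlTTAAHh=8 LlTTAAhh=8 LlTTAaHh=16 LlTTAahh=16 LlTTaaHh=8 LlTTaahh=8 LlTtAAHh=8 LlTtAAhh=8 LlTtAaHh=16 LlTtAahh=16 LlTtaaHh=8 LlTtaahh=8 llTTAAHh=4 llTTAAhh=4 llTTAaHh=8 llTTAahh=8 llTTaaHh=4 llTTaahh=4 llTtAAHh=4 llTtAAhh=4 llTtAaHh=8 llTtAahh=8 llTtaaHh=4 llTtaahh=4
LLTTAAHh hits 4/256; gcd=4; 4÷4/256÷4 = 1/64

P(LLTTAAHh) = 1/64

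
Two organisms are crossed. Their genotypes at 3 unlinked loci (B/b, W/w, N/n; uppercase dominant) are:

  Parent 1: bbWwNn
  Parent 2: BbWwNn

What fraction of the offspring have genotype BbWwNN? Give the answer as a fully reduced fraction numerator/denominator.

P(BbWwNN) = 1/16

bbWwNn gametes: bWN×2, bWn×2, bwN×2, bwn×2
BbWwNn gametes: BWN×1, BWn×1, BwN×1, Bwn×1, bWN×1, bWn×1, bwN×1, bwn×1
bbWwNn×BbWwNn grid (8·8=64): BbWWNN=2 BbWWNn=4 BbWWnn=2 BbWwNN=4 BbWwNn=8 BbWwnn=4 BbwwNN=2 BbwwNn=4 Bbwwnn=2 bbWWNN=2 bbWWNn=4 bbWWnn=2 bbWwNN=4 bbWwNn=8 bbWwnn=4 bbwwNN=2 bbwwNn=4 bbwwnn=2
BbWwNN hits 4/64; gcd=4; 4÷4/64÷4 = 1/16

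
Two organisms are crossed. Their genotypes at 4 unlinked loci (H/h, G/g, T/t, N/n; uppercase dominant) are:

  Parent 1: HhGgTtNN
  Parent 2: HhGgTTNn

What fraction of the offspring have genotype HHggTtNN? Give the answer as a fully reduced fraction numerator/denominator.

HhGgTtNN gametes: HGTN×2, HGtN×2, HgTN×2, HgtN×2, hGTN×2, hGtN×2, hgTN×2, hgtN×2
HhGgTTNn gametes: HGTN×2, HGTn×2, HgTN×2, HgTn×2, hGTN×2, hGTn×2, hgTN×2, hgTn×2
HhGgTtNN×HhGgTTNn grid (16·16=256): HHGGTTNN=4 HHGGTTNn=4 HHGGTtNN=4 HHGGTtNn=4 HHGgTTNN=8 HHGgTTNn=8 HHGgTtNN=8 HHGgTtNn=8 HHggTTNN=4 HHggTTNn=4 HHggTtNN=4 HHggTtNn=4 HhGGTTNN=8 HhGGTTNn=8 HhGGTtNN=8 HhGGTtNn=8 HhGgTTNN=16 HhGgTTNn=16 HhGgTtNN=16 HhGgTtNn=16 HhggTTNN=8 HhggTTNn=8 HhggTtNN=8 HhggTtNn=8 hhGGTTNN=4 hhGGTTNn=4 hhGGTtNN=4 hhGGTtNn=4 hhGgTTNN=8 hhGgTTNn=8 hhGgTtNN=8 hhGgTtNn=8 hhggTTNN=4 hhggTTNn=4 hhggTtNN=4 hhggTtNn=4
HHggTtNN hits 4/256; gcd=4; 4÷4/256÷4 = 1/64

P(HHggTtNN) = 1/64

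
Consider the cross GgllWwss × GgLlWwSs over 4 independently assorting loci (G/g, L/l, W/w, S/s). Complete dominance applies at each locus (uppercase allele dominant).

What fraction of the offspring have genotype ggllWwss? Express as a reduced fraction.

GgllWwss gametes: GlWs×4, Glws×4, glWs×4, glws×4
GgLlWwSs gametes: GLWS×1, GLWs×1, GLwS×1, GLws×1, GlWS×1, GlWs×1, GlwS×1, Glws×1, gLWS×1, gLWs×1, gLwS×1, gLws×1, glWS×1, glWs×1, glwS×1, glws×1
GgllWwss×GgLlWwSs grid (16·16=256): GGLlWWSs=4 GGLlWWss=4 GGLlWwSs=8 GGLlWwss=8 GGLlwwSs=4 GGLlwwss=4 GGllWWSs=4 GGllWWss=4 GGllWwSs=8 GGllWwss=8 GGllwwSs=4 GGllwwss=4 GgLlWWSs=8 GgLlWWss=8 GgLlWwSs=16 GgLlWwss=16 GgLlwwSs=8 GgLlwwss=8 GgllWWSs=8 GgllWWss=8 GgllWwSs=16 GgllWwss=16 GgllwwSs=8 Ggllwwss=8 ggLlWWSs=4 ggLlWWss=4 ggLlWwSs=8 ggLlWwss=8 ggLlwwSs=4 ggLlwwss=4 ggllWWSs=4 ggllWWss=4 ggllWwSs=8 ggllWwss=8 ggllwwSs=4 ggllwwss=4
ggllWwss hits 8/256; gcd=8; 8÷8/256÷8 = 1/32

P(ggllWwss) = 1/32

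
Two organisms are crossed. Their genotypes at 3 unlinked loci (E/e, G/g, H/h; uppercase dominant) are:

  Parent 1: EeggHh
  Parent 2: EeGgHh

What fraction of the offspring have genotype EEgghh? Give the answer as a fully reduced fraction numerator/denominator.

P(EEgghh) = 1/32

EeggHh gametes: EgH×2, Egh×2, egH×2, egh×2
EeGgHh gametes: EGH×1, EGh×1, EgH×1, Egh×1, eGH×1, eGh×1, egH×1, egh×1
EeggHh×EeGgHh grid (8·8=64): EEGgHH=2 EEGgHh=4 EEGghh=2 EEggHH=2 EEggHh=4 EEgghh=2 EeGgHH=4 EeGgHh=8 EeGghh=4 EeggHH=4 EeggHh=8 Eegghh=4 eeGgHH=2 eeGgHh=4 eeGghh=2 eeggHH=2 eeggHh=4 eegghh=2
EEgghh hits 2/64; gcd=2; 2÷2/64÷2 = 1/32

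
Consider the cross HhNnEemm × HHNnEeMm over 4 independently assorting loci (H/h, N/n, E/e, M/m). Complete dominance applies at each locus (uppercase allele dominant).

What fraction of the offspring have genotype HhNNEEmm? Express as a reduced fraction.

HhNnEemm gametes: HNEm×2, HNem×2, HnEm×2, Hnem×2, hNEm×2, hNem×2, hnEm×2, hnem×2
HHNnEeMm gametes: HNEM×2, HNEm×2, HNeM×2, HNem×2, HnEM×2, HnEm×2, HneM×2, Hnem×2
HhNnEemm×HHNnEeMm grid (16·16=256): HHNNEEMm=4 HHNNEEmm=4 HHNNEeMm=8 HHNNEemm=8 HHNNeeMm=4 HHNNeemm=4 HHNnEEMm=8 HHNnEEmm=8 HHNnEeMm=16 HHNnEemm=16 HHNneeMm=8 HHNneemm=8 HHnnEEMm=4 HHnnEEmm=4 HHnnEeMm=8 HHnnEemm=8 HHnneeMm=4 HHnneemm=4 HhNNEEMm=4 HhNNEEmm=4 HhNNEeMm=8 HhNNEemm=8 HhNNeeMm=4 HhNNeemm=4 HhNnEEMm=8 HhNnEEmm=8 HhNnEeMm=16 HhNnEemm=16 HhNneeMm=8 HhNneemm=8 HhnnEEMm=4 HhnnEEmm=4 HhnnEeMm=8 HhnnEemm=8 HhnneeMm=4 Hhnneemm=4
HhNNEEmm hits 4/256; gcd=4; 4÷4/256÷4 = 1/64

P(HhNNEEmm) = 1/64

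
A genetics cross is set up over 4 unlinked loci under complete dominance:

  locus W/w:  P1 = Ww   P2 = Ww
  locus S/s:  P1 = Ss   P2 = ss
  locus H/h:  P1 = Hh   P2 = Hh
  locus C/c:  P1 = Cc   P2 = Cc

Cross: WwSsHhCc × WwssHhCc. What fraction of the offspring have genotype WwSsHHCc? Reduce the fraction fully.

P(WwSsHHCc) = 1/32

WwSsHhCc gametes: WSHC×1, WSHc×1, WShC×1, WShc×1, WsHC×1, WsHc×1, WshC×1, Wshc×1, wSHC×1, wSHc×1, wShC×1, wShc×1, wsHC×1, wsHc×1, wshC×1, wshc×1
WwssHhCc gametes: WsHC×2, WsHc×2, WshC×2, Wshc×2, wsHC×2, wsHc×2, wshC×2, wshc×2
WwSsHhCc×WwssHhCc grid (16·16=256): WWSsHHCC=2 WWSsHHCc=4 WWSsHHcc=2 WWSsHhCC=4 WWSsHhCc=8 WWSsHhcc=4 WWSshhCC=2 WWSshhCc=4 WWSshhcc=2 WWssHHCC=2 WWssHHCc=4 WWssHHcc=2 WWssHhCC=4 WWssHhCc=8 WWssHhcc=4 WWsshhCC=2 WWsshhCc=4 WWsshhcc=2 WwSsHHCC=4 WwSsHHCc=8 WwSsHHcc=4 WwSsHhCC=8 WwSsHhCc=16 WwSsHhcc=8 WwSshhCC=4 WwSshhCc=8 WwSshhcc=4 WwssHHCC=4 WwssHHCc=8 WwssHHcc=4 WwssHhCC=8 WwssHhCc=16 WwssHhcc=8 WwsshhCC=4 WwsshhCc=8 Wwsshhcc=4 wwSsHHCC=2 wwSsHHCc=4 wwSsHHcc=2 wwSsHhCC=4 wwSsHhCc=8 wwSsHhcc=4 wwSshhCC=2 wwSshhCc=4 wwSshhcc=2 wwssHHCC=2 wwssHHCc=4 wwssHHcc=2 wwssHhCC=4 wwssHhCc=8 wwssHhcc=4 wwsshhCC=2 wwsshhCc=4 wwsshhcc=2
WwSsHHCc hits 8/256; gcd=8; 8÷8/256÷8 = 1/32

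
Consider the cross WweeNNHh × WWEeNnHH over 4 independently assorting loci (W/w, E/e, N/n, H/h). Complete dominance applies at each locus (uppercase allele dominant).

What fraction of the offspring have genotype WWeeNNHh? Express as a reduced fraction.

WweeNNHh gametes: WeNH×4, WeNh×4, weNH×4, weNh×4
WWEeNnHH gametes: WENH×4, WEnH×4, WeNH×4, WenH×4
WweeNNHh×WWEeNnHH grid (16·16=256): WWEeNNHH=16 WWEeNNHh=16 WWEeNnHH=16 WWEeNnHh=16 WWeeNNHH=16 WWeeNNHh=16 WWeeNnHH=16 WWeeNnHh=16 WwEeNNHH=16 WwEeNNHh=16 WwEeNnHH=16 WwEeNnHh=16 WweeNNHH=16 WweeNNHh=16 WweeNnHH=16 WweeNnHh=16
WWeeNNHh hits 16/256; gcd=16; 16÷16/256÷16 = 1/16

P(WWeeNNHh) = 1/16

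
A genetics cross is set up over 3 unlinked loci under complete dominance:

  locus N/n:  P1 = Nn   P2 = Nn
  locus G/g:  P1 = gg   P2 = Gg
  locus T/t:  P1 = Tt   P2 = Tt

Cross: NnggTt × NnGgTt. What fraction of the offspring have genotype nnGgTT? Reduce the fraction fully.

NnggTt gametes: NgT×2, Ngt×2, ngT×2, ngt×2
NnGgTt gametes: NGT×1, NGt×1, NgT×1, Ngt×1, nGT×1, nGt×1, ngT×1, ngt×1
NnggTt×NnGgTt grid (8·8=64): NNGgTT=2 NNGgTt=4 NNGgtt=2 NNggTT=2 NNggTt=4 NNggtt=2 NnGgTT=4 NnGgTt=8 NnGgtt=4 NnggTT=4 NnggTt=8 Nnggtt=4 nnGgTT=2 nnGgTt=4 nnGgtt=2 nnggTT=2 nnggTt=4 nnggtt=2
nnGgTT hits 2/64; gcd=2; 2÷2/64÷2 = 1/32

P(nnGgTT) = 1/32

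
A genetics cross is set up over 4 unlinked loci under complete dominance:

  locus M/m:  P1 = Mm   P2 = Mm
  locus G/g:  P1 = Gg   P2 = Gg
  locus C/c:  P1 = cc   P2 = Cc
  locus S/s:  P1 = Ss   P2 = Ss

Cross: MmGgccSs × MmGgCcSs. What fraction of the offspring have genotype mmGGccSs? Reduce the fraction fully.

MmGgccSs gametes: MGcS×2, MGcs×2, MgcS×2, Mgcs×2, mGcS×2, mGcs×2, mgcS×2, mgcs×2
MmGgCcSs gametes: MGCS×1, MGCs×1, MGcS×1, MGcs×1, MgCS×1, MgCs×1, MgcS×1, Mgcs×1, mGCS×1, mGCs×1, mGcS×1, mGcs×1, mgCS×1, mgCs×1, mgcS×1, mgcs×1
MmGgccSs×MmGgCcSs grid (16·16=256): MMGGCcSS=2 MMGGCcSs=4 MMGGCcss=2 MMGGccSS=2 MMGGccSs=4 MMGGccss=2 MMGgCcSS=4 MMGgCcSs=8 MMGgCcss=4 MMGgccSS=4 MMGgccSs=8 MMGgccss=4 MMggCcSS=2 MMggCcSs=4 MMggCcss=2 MMggccSS=2 MMggccSs=4 MMggccss=2 MmGGCcSS=4 MmGGCcSs=8 MmGGCcss=4 MmGGccSS=4 MmGGccSs=8 MmGGccss=4 MmGgCcSS=8 MmGgCcSs=16 MmGgCcss=8 MmGgccSS=8 MmGgccSs=16 MmGgccss=8 MmggCcSS=4 MmggCcSs=8 MmggCcss=4 MmggccSS=4 MmggccSs=8 Mmggccss=4 mmGGCcSS=2 mmGGCcSs=4 mmGGCcss=2 mmGGccSS=2 mmGGccSs=4 mmGGccss=2 mmGgCcSS=4 mmGgCcSs=8 mmGgCcss=4 mmGgccSS=4 mmGgccSs=8 mmGgccss=4 mmggCcSS=2 mmggCcSs=4 mmggCcss=2 mmggccSS=2 mmggccSs=4 mmggccss=2
mmGGccSs hits 4/256; gcd=4; 4÷4/256÷4 = 1/64

P(mmGGccSs) = 1/64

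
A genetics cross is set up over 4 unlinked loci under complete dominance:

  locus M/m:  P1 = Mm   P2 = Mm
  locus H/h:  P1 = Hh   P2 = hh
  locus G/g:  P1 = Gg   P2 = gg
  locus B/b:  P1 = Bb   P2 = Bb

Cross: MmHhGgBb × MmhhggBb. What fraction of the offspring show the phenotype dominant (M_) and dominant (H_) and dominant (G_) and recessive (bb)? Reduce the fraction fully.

MmHhGgBb gametes: MHGB×1, MHGb×1, MHgB×1, MHgb×1, MhGB×1, MhGb×1, MhgB×1, Mhgb×1, mHGB×1, mHGb×1, mHgB×1, mHgb×1, mhGB×1, mhGb×1, mhgB×1, mhgb×1
MmhhggBb gametes: MhgB×4, Mhgb×4, mhgB×4, mhgb×4
MmHhGgBb×MmhhggBb grid (16·16=256): MMHhGgBB=4 MMHhGgBb=8 MMHhGgbb=4 MMHhggBB=4 MMHhggBb=8 MMHhggbb=4 MMhhGgBB=4 MMhhGgBb=8 MMhhGgbb=4 MMhhggBB=4 MMhhggBb=8 MMhhggbb=4 MmHhGgBB=8 MmHhGgBb=16 MmHhGgbb=8 MmHhggBB=8 MmHhggBb=16 MmHhggbb=8 MmhhGgBB=8 MmhhGgBb=16 MmhhGgbb=8 MmhhggBB=8 MmhhggBb=16 Mmhhggbb=8 mmHhGgBB=4 mmHhGgBb=8 mmHhGgbb=4 mmHhggBB=4 mmHhggBb=8 mmHhggbb=4 mmhhGgBB=4 mmhhGgBb=8 mmhhGgbb=4 mmhhggBB=4 mmhhggBb=8 mmhhggbb=4
M_ H_ G_ bb hits 12/256; gcd=4; 12÷4/256÷4 = 3/64

P(M_ H_ G_ bb) = 3/64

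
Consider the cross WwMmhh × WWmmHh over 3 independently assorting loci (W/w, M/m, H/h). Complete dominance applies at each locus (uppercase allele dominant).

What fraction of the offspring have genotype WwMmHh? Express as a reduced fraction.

P(WwMmHh) = 1/8

WwMmhh gametes: WMh×2, Wmh×2, wMh×2, wmh×2
WWmmHh gametes: WmH×4, Wmh×4
WwMmhh×WWmmHh grid (8·8=64): WWMmHh=8 WWMmhh=8 WWmmHh=8 WWmmhh=8 WwMmHh=8 WwMmhh=8 WwmmHh=8 Wwmmhh=8
WwMmHh hits 8/64; gcd=8; 8÷8/64÷8 = 1/8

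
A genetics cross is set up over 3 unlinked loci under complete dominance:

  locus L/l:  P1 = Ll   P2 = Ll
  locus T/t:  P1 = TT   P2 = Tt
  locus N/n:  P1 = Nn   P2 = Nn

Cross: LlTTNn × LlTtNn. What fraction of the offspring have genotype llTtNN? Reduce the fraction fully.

P(llTtNN) = 1/32

LlTTNn gametes: LTN×2, LTn×2, lTN×2, lTn×2
LlTtNn gametes: LTN×1, LTn×1, LtN×1, Ltn×1, lTN×1, lTn×1, ltN×1, ltn×1
LlTTNn×LlTtNn grid (8·8=64): LLTTNN=2 LLTTNn=4 LLTTnn=2 LLTtNN=2 LLTtNn=4 LLTtnn=2 LlTTNN=4 LlTTNn=8 LlTTnn=4 LlTtNN=4 LlTtNn=8 LlTtnn=4 llTTNN=2 llTTNn=4 llTTnn=2 llTtNN=2 llTtNn=4 llTtnn=2
llTtNN hits 2/64; gcd=2; 2÷2/64÷2 = 1/32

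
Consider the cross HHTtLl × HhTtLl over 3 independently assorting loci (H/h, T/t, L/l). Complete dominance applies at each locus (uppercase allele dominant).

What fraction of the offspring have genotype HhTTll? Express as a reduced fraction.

HHTtLl gametes: HTL×2, HTl×2, HtL×2, Htl×2
HhTtLl gametes: HTL×1, HTl×1, HtL×1, Htl×1, hTL×1, hTl×1, htL×1, htl×1
HHTtLl×HhTtLl grid (8·8=64): HHTTLL=2 HHTTLl=4 HHTTll=2 HHTtLL=4 HHTtLl=8 HHTtll=4 HHttLL=2 HHttLl=4 HHttll=2 HhTTLL=2 HhTTLl=4 HhTTll=2 HhTtLL=4 HhTtLl=8 HhTtll=4 HhttLL=2 HhttLl=4 Hhttll=2
HhTTll hits 2/64; gcd=2; 2÷2/64÷2 = 1/32

P(HhTTll) = 1/32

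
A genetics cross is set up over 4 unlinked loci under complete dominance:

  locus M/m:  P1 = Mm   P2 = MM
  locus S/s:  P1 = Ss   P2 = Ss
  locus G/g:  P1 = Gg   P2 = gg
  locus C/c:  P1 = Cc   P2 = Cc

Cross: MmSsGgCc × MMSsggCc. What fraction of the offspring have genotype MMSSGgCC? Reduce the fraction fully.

P(MMSSGgCC) = 1/64

MmSsGgCc gametes: MSGC×1, MSGc×1, MSgC×1, MSgc×1, MsGC×1, MsGc×1, MsgC×1, Msgc×1, mSGC×1, mSGc×1, mSgC×1, mSgc×1, msGC×1, msGc×1, msgC×1, msgc×1
MMSsggCc gametes: MSgC×4, MSgc×4, MsgC×4, Msgc×4
MmSsGgCc×MMSsggCc grid (16·16=256): MMSSGgCC=4 MMSSGgCc=8 MMSSGgcc=4 MMSSggCC=4 MMSSggCc=8 MMSSggcc=4 MMSsGgCC=8 MMSsGgCc=16 MMSsGgcc=8 MMSsggCC=8 MMSsggCc=16 MMSsggcc=8 MMssGgCC=4 MMssGgCc=8 MMssGgcc=4 MMssggCC=4 MMssggCc=8 MMssggcc=4 MmSSGgCC=4 MmSSGgCc=8 MmSSGgcc=4 MmSSggCC=4 MmSSggCc=8 MmSSggcc=4 MmSsGgCC=8 MmSsGgCc=16 MmSsGgcc=8 MmSsggCC=8 MmSsggCc=16 MmSsggcc=8 MmssGgCC=4 MmssGgCc=8 MmssGgcc=4 MmssggCC=4 MmssggCc=8 Mmssggcc=4
MMSSGgCC hits 4/256; gcd=4; 4÷4/256÷4 = 1/64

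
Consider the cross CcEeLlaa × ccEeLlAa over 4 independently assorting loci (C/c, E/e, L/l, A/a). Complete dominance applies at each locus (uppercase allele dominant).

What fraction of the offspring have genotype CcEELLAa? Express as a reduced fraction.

CcEeLlaa gametes: CELa×2, CEla×2, CeLa×2, Cela×2, cELa×2, cEla×2, ceLa×2, cela×2
ccEeLlAa gametes: cELA×2, cELa×2, cElA×2, cEla×2, ceLA×2, ceLa×2, celA×2, cela×2
CcEeLlaa×ccEeLlAa grid (16·16=256): CcEELLAa=4 CcEELLaa=4 CcEELlAa=8 CcEELlaa=8 CcEEllAa=4 CcEEllaa=4 CcEeLLAa=8 CcEeLLaa=8 CcEeLlAa=16 CcEeLlaa=16 CcEellAa=8 CcEellaa=8 CceeLLAa=4 CceeLLaa=4 CceeLlAa=8 CceeLlaa=8 CceellAa=4 Cceellaa=4 ccEELLAa=4 ccEELLaa=4 ccEELlAa=8 ccEELlaa=8 ccEEllAa=4 ccEEllaa=4 ccEeLLAa=8 ccEeLLaa=8 ccEeLlAa=16 ccEeLlaa=16 ccEellAa=8 ccEellaa=8 cceeLLAa=4 cceeLLaa=4 cceeLlAa=8 cceeLlaa=8 cceellAa=4 cceellaa=4
CcEELLAa hits 4/256; gcd=4; 4÷4/256÷4 = 1/64

P(CcEELLAa) = 1/64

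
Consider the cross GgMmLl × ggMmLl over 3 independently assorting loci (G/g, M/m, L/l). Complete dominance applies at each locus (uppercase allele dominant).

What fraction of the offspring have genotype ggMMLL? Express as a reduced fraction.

GgMmLl gametes: GML×1, GMl×1, GmL×1, Gml×1, gML×1, gMl×1, gmL×1, gml×1
ggMmLl gametes: gML×2, gMl×2, gmL×2, gml×2
GgMmLl×ggMmLl grid (8·8=64): GgMMLL=2 GgMMLl=4 GgMMll=2 GgMmLL=4 GgMmLl=8 GgMmll=4 GgmmLL=2 GgmmLl=4 Ggmmll=2 ggMMLL=2 ggMMLl=4 ggMMll=2 ggMmLL=4 ggMmLl=8 ggMmll=4 ggmmLL=2 ggmmLl=4 ggmmll=2
ggMMLL hits 2/64; gcd=2; 2÷2/64÷2 = 1/32

P(ggMMLL) = 1/32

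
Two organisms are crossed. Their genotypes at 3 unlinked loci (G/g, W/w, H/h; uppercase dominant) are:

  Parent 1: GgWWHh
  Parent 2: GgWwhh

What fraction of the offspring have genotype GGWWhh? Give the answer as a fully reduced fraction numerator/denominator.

P(GGWWhh) = 1/16

GgWWHh gametes: GWH×2, GWh×2, gWH×2, gWh×2
GgWwhh gametes: GWh×2, Gwh×2, gWh×2, gwh×2
GgWWHh×GgWwhh grid (8·8=64): GGWWHh=4 GGWWhh=4 GGWwHh=4 GGWwhh=4 GgWWHh=8 GgWWhh=8 GgWwHh=8 GgWwhh=8 ggWWHh=4 ggWWhh=4 ggWwHh=4 ggWwhh=4
GGWWhh hits 4/64; gcd=4; 4÷4/64÷4 = 1/16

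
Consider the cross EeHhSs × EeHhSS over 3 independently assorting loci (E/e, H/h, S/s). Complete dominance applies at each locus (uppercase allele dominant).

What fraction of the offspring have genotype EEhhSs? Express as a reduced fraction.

EeHhSs gametes: EHS×1, EHs×1, EhS×1, Ehs×1, eHS×1, eHs×1, ehS×1, ehs×1
EeHhSS gametes: EHS×2, EhS×2, eHS×2, ehS×2
EeHhSs×EeHhSS grid (8·8=64): EEHHSS=2 EEHHSs=2 EEHhSS=4 EEHhSs=4 EEhhSS=2 EEhhSs=2 EeHHSS=4 EeHHSs=4 EeHhSS=8 EeHhSs=8 EehhSS=4 EehhSs=4 eeHHSS=2 eeHHSs=2 eeHhSS=4 eeHhSs=4 eehhSS=2 eehhSs=2
EEhhSs hits 2/64; gcd=2; 2÷2/64÷2 = 1/32

P(EEhhSs) = 1/32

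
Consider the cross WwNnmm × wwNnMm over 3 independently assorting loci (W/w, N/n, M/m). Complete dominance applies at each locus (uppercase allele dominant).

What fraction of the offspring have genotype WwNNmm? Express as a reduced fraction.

P(WwNNmm) = 1/16

WwNnmm gametes: WNm×2, Wnm×2, wNm×2, wnm×2
wwNnMm gametes: wNM×2, wNm×2, wnM×2, wnm×2
WwNnmm×wwNnMm grid (8·8=64): WwNNMm=4 WwNNmm=4 WwNnMm=8 WwNnmm=8 WwnnMm=4 Wwnnmm=4 wwNNMm=4 wwNNmm=4 wwNnMm=8 wwNnmm=8 wwnnMm=4 wwnnmm=4
WwNNmm hits 4/64; gcd=4; 4÷4/64÷4 = 1/16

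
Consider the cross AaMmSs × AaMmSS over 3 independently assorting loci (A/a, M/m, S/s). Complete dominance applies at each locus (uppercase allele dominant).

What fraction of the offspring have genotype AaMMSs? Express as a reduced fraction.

P(AaMMSs) = 1/16

AaMmSs gametes: AMS×1, AMs×1, AmS×1, Ams×1, aMS×1, aMs×1, amS×1, ams×1
AaMmSS gametes: AMS×2, AmS×2, aMS×2, amS×2
AaMmSs×AaMmSS grid (8·8=64): AAMMSS=2 AAMMSs=2 AAMmSS=4 AAMmSs=4 AAmmSS=2 AAmmSs=2 AaMMSS=4 AaMMSs=4 AaMmSS=8 AaMmSs=8 AammSS=4 AammSs=4 aaMMSS=2 aaMMSs=2 aaMmSS=4 aaMmSs=4 aammSS=2 aammSs=2
AaMMSs hits 4/64; gcd=4; 4÷4/64÷4 = 1/16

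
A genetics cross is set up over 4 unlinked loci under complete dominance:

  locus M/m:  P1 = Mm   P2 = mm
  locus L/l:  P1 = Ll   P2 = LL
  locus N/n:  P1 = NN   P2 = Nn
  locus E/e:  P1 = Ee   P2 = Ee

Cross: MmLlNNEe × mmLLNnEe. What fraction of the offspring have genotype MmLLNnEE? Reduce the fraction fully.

MmLlNNEe gametes: MLNE×2, MLNe×2, MlNE×2, MlNe×2, mLNE×2, mLNe×2, mlNE×2, mlNe×2
mmLLNnEe gametes: mLNE×4, mLNe×4, mLnE×4, mLne×4
MmLlNNEe×mmLLNnEe grid (16·16=256): MmLLNNEE=8 MmLLNNEe=16 MmLLNNee=8 MmLLNnEE=8 MmLLNnEe=16 MmLLNnee=8 MmLlNNEE=8 MmLlNNEe=16 MmLlNNee=8 MmLlNnEE=8 MmLlNnEe=16 MmLlNnee=8 mmLLNNEE=8 mmLLNNEe=16 mmLLNNee=8 mmLLNnEE=8 mmLLNnEe=16 mmLLNnee=8 mmLlNNEE=8 mmLlNNEe=16 mmLlNNee=8 mmLlNnEE=8 mmLlNnEe=16 mmLlNnee=8
MmLLNnEE hits 8/256; gcd=8; 8÷8/256÷8 = 1/32

P(MmLLNnEE) = 1/32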